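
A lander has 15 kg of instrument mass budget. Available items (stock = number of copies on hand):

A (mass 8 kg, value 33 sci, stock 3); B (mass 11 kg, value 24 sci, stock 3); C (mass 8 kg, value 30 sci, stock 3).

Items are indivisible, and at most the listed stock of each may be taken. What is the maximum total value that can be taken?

Best selections within mass 15 and stock limits:
- 1×A: mass 8, value 33
- 1×C: mass 8, value 30
Best: 33 sci.

33 sci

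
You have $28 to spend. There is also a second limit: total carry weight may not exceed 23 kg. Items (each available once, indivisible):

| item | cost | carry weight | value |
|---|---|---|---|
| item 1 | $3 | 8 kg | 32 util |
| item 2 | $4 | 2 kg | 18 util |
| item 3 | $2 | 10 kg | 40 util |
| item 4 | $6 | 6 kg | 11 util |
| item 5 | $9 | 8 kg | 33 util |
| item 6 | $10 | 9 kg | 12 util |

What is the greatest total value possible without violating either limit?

Feasible sets respecting both limits:
- item 2+item 3+item 5: cost 15, carry weight 20, value 91
- item 1+item 2+item 3: cost 9, carry weight 20, value 90
- item 1+item 2+item 5: cost 16, carry weight 18, value 83
- item 1+item 4+item 5: cost 18, carry weight 22, value 76
Best: 91 util.

91 util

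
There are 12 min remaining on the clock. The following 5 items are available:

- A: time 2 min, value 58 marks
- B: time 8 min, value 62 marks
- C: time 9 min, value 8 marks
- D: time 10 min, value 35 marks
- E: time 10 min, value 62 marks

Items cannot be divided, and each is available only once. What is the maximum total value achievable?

This is a 0/1 knapsack; check combinations near the capacity.
- A+B: time 2+8=10, value 58+62=120
- A+E: time 2+10=12, value 58+62=120
- A+D: time 2+10=12, value 58+35=93
Best: 120 marks.

120 marks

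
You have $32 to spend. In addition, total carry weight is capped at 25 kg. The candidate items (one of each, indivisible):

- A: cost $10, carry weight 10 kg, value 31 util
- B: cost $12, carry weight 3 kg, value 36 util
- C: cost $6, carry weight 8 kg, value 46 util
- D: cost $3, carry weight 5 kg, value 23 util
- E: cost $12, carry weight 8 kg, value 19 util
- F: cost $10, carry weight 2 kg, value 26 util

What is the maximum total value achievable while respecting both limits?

Feasible sets respecting both limits:
- B+C+D+F: cost 31, carry weight 18, value 131
- A+C+D+F: cost 29, carry weight 25, value 126
- C+D+E+F: cost 31, carry weight 23, value 114
- A+B+C: cost 28, carry weight 21, value 113
Best: 131 util.

131 util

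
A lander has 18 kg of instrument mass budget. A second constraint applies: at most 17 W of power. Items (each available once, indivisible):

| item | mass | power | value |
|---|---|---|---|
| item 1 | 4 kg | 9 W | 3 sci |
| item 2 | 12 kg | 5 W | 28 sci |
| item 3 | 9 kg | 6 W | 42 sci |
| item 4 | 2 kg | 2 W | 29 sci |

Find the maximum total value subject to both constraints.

Feasible sets respecting both limits:
- item 1+item 3+item 4: mass 15, power 17, value 74
- item 3+item 4: mass 11, power 8, value 71
- item 1+item 2+item 4: mass 18, power 16, value 60
Best: 74 sci.

74 sci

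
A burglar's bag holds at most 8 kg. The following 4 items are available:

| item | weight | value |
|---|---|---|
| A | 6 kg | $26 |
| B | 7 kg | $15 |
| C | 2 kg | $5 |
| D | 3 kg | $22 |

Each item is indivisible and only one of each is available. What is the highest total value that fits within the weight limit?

$31

Check high-value combinations within 8 kg:
- A+C: weight 6+2=8, value 26+5=31
- C+D: weight 2+3=5, value 5+22=27
- A: weight 6, value 26
- D: weight 3, value 22
Best: $31.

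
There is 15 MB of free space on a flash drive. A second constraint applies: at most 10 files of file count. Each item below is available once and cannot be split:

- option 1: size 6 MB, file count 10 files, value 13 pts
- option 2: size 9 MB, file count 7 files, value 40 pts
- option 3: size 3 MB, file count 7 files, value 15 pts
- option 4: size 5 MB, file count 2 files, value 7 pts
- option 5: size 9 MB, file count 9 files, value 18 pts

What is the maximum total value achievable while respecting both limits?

47 pts

Feasible sets respecting both limits:
- option 2+option 4: size 14, file count 9, value 47
- option 2: size 9, file count 7, value 40
- option 3+option 4: size 8, file count 9, value 22
- option 5: size 9, file count 9, value 18
Best: 47 pts.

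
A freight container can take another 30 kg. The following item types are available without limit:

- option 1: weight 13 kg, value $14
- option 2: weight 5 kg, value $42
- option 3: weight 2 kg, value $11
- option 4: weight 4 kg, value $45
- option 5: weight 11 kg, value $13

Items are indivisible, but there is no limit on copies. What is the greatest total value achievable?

Best value-per-unit is option 4 at 45/4; filling with it alone gives 7×45 = 315.
Optimal mix: 1×option 3 + 7×option 4 → weight 30, value 326.

$326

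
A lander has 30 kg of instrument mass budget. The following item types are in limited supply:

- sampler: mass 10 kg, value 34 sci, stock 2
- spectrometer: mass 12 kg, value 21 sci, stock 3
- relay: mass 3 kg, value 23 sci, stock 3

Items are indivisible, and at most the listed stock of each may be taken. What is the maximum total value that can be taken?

Best selections within mass 30 and stock limits:
- 2×sampler + 3×relay: mass 29, value 137
- 2×sampler + 2×relay: mass 26, value 114
- 1×sampler + 3×relay: mass 19, value 103
Best: 137 sci.

137 sci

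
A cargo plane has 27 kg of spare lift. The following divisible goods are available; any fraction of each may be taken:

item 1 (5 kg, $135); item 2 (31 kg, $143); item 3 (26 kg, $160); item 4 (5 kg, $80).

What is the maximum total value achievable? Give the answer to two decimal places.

319.62

Take in order of value per unit:
- item 1 (135/5 per unit): all 5 → value 135, running total 135.00
- item 4 (80/5 per unit): all 5 → value 80, running total 215.00
- item 3 (160/26 per unit): 17 of 26 → value 17×160/26 = 104.6154, running total 319.62
Total 319.62.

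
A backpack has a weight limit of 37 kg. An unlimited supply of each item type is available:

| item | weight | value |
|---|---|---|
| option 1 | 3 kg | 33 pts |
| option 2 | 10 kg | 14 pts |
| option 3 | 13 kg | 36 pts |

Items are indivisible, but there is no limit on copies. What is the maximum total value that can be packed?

396 pts

Best value-per-unit is option 1 at 33/3, and filling with it alone uses weight 12×3=36. No mix of the others beats 12×33 = 396.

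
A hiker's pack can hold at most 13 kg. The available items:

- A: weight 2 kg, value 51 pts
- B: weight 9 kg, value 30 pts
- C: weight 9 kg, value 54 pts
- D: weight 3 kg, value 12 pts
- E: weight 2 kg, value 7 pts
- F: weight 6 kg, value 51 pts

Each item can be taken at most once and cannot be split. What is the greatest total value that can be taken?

Check high-value combinations within 13 kg:
- A+D+E+F: weight 2+3+2+6=13, value 51+12+7+51=121
- A+D+F: weight 2+3+6=11, value 51+12+51=114
- A+C+E: weight 2+9+2=13, value 51+54+7=112
- A+E+F: weight 2+2+6=10, value 51+7+51=109
- A+C: weight 2+9=11, value 51+54=105
Best: 121 pts.

121 pts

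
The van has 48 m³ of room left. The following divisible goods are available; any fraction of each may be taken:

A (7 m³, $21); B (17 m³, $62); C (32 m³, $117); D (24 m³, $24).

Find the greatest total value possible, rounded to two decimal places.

175.35

Take in order of value per unit:
- C (117/32 per unit): all 32 → value 117, running total 117.00
- B (62/17 per unit): 16 of 17 → value 16×62/17 = 58.3529, running total 175.35
Total 175.35.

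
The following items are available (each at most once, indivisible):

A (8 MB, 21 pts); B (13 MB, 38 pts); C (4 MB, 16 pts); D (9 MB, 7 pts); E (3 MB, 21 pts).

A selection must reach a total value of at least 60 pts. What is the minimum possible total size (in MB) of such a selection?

Subsets with value ≥ 60, sorted by total size:
- B+C+E: size 20, value 75
- A+B+E: size 24, value 80
Minimum size: 20 MB.

20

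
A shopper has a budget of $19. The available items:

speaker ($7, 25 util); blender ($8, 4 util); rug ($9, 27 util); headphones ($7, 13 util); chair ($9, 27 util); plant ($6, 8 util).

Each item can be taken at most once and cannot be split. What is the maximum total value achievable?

54 util

Check high-value combinations within $19:
- rug+chair: cost 9+9=18, value 27+27=54
- speaker+rug: cost 7+9=16, value 25+27=52
- speaker+chair: cost 7+9=16, value 25+27=52
- rug+headphones: cost 9+7=16, value 27+13=40
- headphones+chair: cost 7+9=16, value 13+27=40
Best: 54 util.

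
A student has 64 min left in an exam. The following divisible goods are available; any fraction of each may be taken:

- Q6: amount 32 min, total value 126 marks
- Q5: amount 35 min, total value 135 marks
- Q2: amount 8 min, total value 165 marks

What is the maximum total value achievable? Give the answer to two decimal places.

383.57

Take in order of value per unit:
- Q2 (165/8 per unit): all 8 → value 165, running total 165.00
- Q6 (126/32 per unit): all 32 → value 126, running total 291.00
- Q5 (135/35 per unit): 24 of 35 → value 24×135/35 = 92.5714, running total 383.57
Total 383.57.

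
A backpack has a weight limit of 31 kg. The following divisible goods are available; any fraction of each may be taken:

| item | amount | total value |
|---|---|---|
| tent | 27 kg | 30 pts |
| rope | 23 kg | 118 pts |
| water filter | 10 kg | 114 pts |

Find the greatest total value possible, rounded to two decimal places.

Take in order of value per unit:
- water filter (114/10 per unit): all 10 → value 114, running total 114.00
- rope (118/23 per unit): 21 of 23 → value 21×118/23 = 107.7391, running total 221.74
Total 221.74.

221.74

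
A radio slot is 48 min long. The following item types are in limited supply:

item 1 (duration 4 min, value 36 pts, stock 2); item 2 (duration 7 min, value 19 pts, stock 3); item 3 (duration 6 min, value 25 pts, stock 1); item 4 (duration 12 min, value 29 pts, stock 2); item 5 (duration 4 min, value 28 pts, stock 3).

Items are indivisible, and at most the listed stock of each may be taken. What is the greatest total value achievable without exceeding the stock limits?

238 pts

Best selections within duration 48 and stock limits:
- 2×item 1 + 3×item 2 + 1×item 3 + 3×item 5: duration 47, value 238
- 2×item 1 + 1×item 2 + 1×item 3 + 1×item 4 + 3×item 5: duration 45, value 229
- 2×item 1 + 2×item 2 + 1×item 4 + 3×item 5: duration 46, value 223
- 2×item 1 + 2×item 2 + 1×item 3 + 1×item 4 + 2×item 5: duration 48, value 220
Best: 238 pts.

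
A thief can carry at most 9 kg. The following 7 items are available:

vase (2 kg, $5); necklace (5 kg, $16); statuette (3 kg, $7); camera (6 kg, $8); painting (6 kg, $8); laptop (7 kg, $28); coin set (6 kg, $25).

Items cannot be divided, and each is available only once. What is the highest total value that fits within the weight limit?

Check high-value combinations within 9 kg:
- vase+laptop: weight 2+7=9, value 5+28=33
- statuette+coin set: weight 3+6=9, value 7+25=32
- vase+coin set: weight 2+6=8, value 5+25=30
- laptop: weight 7, value 28
- coin set: weight 6, value 25
Best: $33.

$33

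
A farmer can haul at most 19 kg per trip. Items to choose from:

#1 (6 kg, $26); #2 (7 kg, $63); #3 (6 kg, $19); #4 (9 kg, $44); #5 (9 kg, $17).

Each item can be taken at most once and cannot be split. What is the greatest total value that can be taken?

This is a 0/1 knapsack; check combinations near the capacity.
- #1+#2+#3: weight 6+7+6=19, value 26+63+19=108
- #2+#4: weight 7+9=16, value 63+44=107
- #1+#2: weight 6+7=13, value 26+63=89
- #2+#3: weight 7+6=13, value 63+19=82
- #2+#5: weight 7+9=16, value 63+17=80
Best: $108.

$108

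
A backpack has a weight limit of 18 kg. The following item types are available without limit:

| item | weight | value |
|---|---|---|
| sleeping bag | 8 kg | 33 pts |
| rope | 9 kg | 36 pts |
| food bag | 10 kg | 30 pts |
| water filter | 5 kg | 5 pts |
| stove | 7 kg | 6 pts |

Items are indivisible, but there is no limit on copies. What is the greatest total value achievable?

Best value-per-unit is sleeping bag at 33/8; filling with it alone gives 2×33 = 66.
Optimal mix: 2×rope → weight 18, value 72.

72 pts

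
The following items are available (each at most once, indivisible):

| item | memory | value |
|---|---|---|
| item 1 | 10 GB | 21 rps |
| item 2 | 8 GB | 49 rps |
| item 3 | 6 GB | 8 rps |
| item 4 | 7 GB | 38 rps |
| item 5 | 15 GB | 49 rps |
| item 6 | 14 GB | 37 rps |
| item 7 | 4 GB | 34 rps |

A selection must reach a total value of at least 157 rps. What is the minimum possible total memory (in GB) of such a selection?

Subsets with value ≥ 157, sorted by total memory:
- item 2+item 4+item 6+item 7: memory 33, value 158
- item 2+item 4+item 5+item 7: memory 34, value 170
Minimum memory: 33 GB.

33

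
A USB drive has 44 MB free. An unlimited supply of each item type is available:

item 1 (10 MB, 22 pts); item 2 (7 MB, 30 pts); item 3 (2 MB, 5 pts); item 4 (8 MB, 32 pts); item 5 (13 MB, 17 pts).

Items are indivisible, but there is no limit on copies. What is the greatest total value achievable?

Best value-per-unit is item 2 at 30/7; filling with it alone gives 6×30 = 180.
Optimal mix: 6×item 2 + 1×item 3 → size 44, value 185.

185 pts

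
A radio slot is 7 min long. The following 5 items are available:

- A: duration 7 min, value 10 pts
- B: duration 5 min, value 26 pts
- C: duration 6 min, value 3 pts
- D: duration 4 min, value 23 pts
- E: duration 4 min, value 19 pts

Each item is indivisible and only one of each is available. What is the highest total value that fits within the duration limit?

26 pts

Check high-value combinations within 7 min:
- B: duration 5, value 26
- D: duration 4, value 23
- E: duration 4, value 19
Best: 26 pts.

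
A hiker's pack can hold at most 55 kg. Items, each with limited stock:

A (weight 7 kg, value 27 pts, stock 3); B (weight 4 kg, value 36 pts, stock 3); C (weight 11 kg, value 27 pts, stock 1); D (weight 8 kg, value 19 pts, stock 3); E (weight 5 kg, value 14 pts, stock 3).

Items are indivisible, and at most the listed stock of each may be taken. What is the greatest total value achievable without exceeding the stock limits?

Top feasible selections:
- 3×A + 3×B + 1×C + 2×E: weight 54, value 244
- 3×A + 3×B + 2×D + 1×E: weight 54, value 241
Best: 244 pts.

244 pts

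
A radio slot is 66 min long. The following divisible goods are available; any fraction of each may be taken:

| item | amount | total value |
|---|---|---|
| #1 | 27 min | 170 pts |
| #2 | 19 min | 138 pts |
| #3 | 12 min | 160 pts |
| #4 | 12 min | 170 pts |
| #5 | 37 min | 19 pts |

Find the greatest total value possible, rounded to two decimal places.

612.81

Take in order of value per unit:
- #4 (170/12 per unit): all 12 → value 170, running total 170.00
- #3 (160/12 per unit): all 12 → value 160, running total 330.00
- #2 (138/19 per unit): all 19 → value 138, running total 468.00
- #1 (170/27 per unit): 23 of 27 → value 23×170/27 = 144.8148, running total 612.81
Total 612.81.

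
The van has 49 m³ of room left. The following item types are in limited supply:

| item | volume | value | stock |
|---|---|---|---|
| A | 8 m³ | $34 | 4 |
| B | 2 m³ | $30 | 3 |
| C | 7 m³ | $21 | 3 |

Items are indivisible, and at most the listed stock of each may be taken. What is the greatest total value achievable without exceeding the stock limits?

$247

Top feasible selections:
- 4×A + 3×B + 1×C: volume 45, value 247
- 3×A + 3×B + 2×C: volume 44, value 234
Best: $247.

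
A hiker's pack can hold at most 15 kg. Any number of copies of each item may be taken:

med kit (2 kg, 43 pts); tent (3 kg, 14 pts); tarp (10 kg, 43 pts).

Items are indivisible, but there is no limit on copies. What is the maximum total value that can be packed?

301 pts

Best value-per-unit is med kit at 43/2, and filling with it alone uses weight 7×2=14. No mix of the others beats 7×43 = 301.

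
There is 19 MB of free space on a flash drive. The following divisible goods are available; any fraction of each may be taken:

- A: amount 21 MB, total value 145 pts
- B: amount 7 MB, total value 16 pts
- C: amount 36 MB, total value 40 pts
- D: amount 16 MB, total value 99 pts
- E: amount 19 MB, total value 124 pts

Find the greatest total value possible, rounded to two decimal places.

131.19

Take in order of value per unit:
- A (145/21 per unit): 19 of 21 → value 19×145/21 = 131.1905, running total 131.19
Total 131.19.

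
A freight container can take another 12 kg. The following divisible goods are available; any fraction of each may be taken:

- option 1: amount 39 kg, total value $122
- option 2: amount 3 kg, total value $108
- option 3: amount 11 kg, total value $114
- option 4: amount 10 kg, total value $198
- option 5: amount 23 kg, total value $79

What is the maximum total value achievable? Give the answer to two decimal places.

286.20

Take in order of value per unit:
- option 2 (108/3 per unit): all 3 → value 108, running total 108.00
- option 4 (198/10 per unit): 9 of 10 → value 9×198/10 = 178.2000, running total 286.20
Total 286.20.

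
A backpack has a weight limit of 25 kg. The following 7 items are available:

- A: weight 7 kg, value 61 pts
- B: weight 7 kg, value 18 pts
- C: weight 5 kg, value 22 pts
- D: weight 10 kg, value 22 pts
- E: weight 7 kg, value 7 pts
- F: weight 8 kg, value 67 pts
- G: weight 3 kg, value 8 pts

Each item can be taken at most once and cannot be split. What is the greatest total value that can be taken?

Check high-value combinations within 25 kg:
- A+C+F+G: weight 7+5+8+3=23, value 61+22+67+8=158
- A+B+F+G: weight 7+7+8+3=25, value 61+18+67+8=154
- A+C+F: weight 7+5+8=20, value 61+22+67=150
- A+D+F: weight 7+10+8=25, value 61+22+67=150
Best: 158 pts.

158 pts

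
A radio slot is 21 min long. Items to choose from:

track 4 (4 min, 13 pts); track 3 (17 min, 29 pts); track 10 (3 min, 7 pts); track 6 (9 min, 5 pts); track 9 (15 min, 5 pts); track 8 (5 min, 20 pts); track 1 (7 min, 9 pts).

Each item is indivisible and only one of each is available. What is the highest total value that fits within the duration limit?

49 pts

Check high-value combinations within 21 min:
- track 4+track 10+track 8+track 1: duration 4+3+5+7=19, value 13+7+20+9=49
- track 4+track 10+track 6+track 8: duration 4+3+9+5=21, value 13+7+5+20=45
- track 4+track 8+track 1: duration 4+5+7=16, value 13+20+9=42
Best: 49 pts.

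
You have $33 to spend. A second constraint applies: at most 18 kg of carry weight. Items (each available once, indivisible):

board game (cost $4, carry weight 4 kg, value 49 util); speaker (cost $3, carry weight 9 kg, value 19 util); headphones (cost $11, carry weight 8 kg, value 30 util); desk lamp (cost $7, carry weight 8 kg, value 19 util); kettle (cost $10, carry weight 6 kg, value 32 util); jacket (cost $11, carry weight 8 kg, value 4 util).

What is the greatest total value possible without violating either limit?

Feasible sets respecting both limits:
- board game+headphones+kettle: cost 25, carry weight 18, value 111
- board game+desk lamp+kettle: cost 21, carry weight 18, value 100
- board game+kettle+jacket: cost 25, carry weight 18, value 85
Best: 111 util.

111 util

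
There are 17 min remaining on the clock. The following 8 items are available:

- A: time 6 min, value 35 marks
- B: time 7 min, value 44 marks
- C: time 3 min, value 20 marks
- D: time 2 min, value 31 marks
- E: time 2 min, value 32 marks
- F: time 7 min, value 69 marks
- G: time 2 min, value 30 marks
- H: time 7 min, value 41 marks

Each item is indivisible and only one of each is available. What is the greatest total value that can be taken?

182 marks

Check high-value combinations within 17 min:
- C+D+E+F+G: time 3+2+2+7+2=16, value 20+31+32+69+30=182
- A+D+E+F: time 6+2+2+7=17, value 35+31+32+69=167
- A+E+F+G: time 6+2+7+2=17, value 35+32+69+30=166
- A+D+F+G: time 6+2+7+2=17, value 35+31+69+30=165
Best: 182 marks.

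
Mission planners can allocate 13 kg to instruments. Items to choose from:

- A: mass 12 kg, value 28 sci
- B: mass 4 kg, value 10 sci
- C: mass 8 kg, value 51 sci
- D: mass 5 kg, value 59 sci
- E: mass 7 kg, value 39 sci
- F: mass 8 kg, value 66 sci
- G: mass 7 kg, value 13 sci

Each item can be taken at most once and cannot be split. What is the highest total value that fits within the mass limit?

125 sci

Check high-value combinations within 13 kg:
- D+F: mass 5+8=13, value 59+66=125
- C+D: mass 8+5=13, value 51+59=110
- D+E: mass 5+7=12, value 59+39=98
- B+F: mass 4+8=12, value 10+66=76
- D+G: mass 5+7=12, value 59+13=72
Best: 125 sci.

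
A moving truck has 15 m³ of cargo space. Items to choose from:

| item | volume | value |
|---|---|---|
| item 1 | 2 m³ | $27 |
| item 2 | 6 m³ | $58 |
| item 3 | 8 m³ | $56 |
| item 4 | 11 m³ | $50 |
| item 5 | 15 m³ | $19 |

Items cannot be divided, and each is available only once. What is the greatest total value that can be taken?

This is a 0/1 knapsack; check combinations near the capacity.
- item 2+item 3: volume 6+8=14, value 58+56=114
- item 1+item 2: volume 2+6=8, value 27+58=85
- item 1+item 3: volume 2+8=10, value 27+56=83
- item 1+item 4: volume 2+11=13, value 27+50=77
Best: $114.

$114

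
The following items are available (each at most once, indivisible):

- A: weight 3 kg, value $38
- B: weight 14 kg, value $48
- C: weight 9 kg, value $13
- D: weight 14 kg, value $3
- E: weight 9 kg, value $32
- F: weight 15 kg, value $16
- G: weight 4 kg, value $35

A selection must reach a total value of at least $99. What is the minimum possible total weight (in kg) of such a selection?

Subsets with value ≥ 99, sorted by total weight:
- A+E+G: weight 16, value 105
- A+B+G: weight 21, value 121
- A+C+E+G: weight 25, value 118
Minimum weight: 16 kg.

16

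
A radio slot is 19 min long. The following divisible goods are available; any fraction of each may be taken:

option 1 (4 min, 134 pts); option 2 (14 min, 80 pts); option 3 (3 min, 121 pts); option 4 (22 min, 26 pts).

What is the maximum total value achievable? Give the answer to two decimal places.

323.57

Take in order of value per unit:
- option 3 (121/3 per unit): all 3 → value 121, running total 121.00
- option 1 (134/4 per unit): all 4 → value 134, running total 255.00
- option 2 (80/14 per unit): 12 of 14 → value 12×80/14 = 68.5714, running total 323.57
Total 323.57.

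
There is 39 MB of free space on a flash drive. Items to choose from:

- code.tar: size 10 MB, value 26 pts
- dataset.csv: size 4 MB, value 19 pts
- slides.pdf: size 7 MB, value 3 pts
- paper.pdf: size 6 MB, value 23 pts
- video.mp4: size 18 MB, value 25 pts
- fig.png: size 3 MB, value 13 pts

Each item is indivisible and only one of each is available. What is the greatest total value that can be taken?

Check high-value combinations within 39 MB:
- code.tar+dataset.csv+paper.pdf+video.mp4: size 10+4+6+18=38, value 26+19+23+25=93
- code.tar+paper.pdf+video.mp4+fig.png: size 10+6+18+3=37, value 26+23+25+13=87
- code.tar+dataset.csv+slides.pdf+paper.pdf+fig.png: size 10+4+7+6+3=30, value 26+19+3+23+13=84
- code.tar+dataset.csv+video.mp4+fig.png: size 10+4+18+3=35, value 26+19+25+13=83
Best: 93 pts.

93 pts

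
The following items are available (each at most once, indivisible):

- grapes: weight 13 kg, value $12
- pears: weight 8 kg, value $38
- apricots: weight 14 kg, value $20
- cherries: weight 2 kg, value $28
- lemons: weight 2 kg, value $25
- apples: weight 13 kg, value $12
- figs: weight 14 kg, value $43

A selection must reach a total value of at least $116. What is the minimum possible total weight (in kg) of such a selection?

Subsets with value ≥ 116, sorted by total weight:
- pears+cherries+lemons+figs: weight 26, value 134
- apricots+cherries+lemons+figs: weight 32, value 116
Minimum weight: 26 kg.

26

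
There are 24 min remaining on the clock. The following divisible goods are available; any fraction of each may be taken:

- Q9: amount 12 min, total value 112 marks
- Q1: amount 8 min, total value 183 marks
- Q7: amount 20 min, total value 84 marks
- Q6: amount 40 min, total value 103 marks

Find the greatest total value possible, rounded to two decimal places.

Take in order of value per unit:
- Q1 (183/8 per unit): all 8 → value 183, running total 183.00
- Q9 (112/12 per unit): all 12 → value 112, running total 295.00
- Q7 (84/20 per unit): 4 of 20 → value 4×84/20 = 16.8000, running total 311.80
Total 311.80.

311.80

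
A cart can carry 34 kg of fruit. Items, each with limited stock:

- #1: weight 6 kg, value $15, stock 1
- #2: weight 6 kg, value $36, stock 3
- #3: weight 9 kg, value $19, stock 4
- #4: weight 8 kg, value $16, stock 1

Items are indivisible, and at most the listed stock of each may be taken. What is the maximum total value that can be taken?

Best selections within weight 34 and stock limits:
- 1×#1 + 3×#2 + 1×#3: weight 33, value 142
- 1×#1 + 3×#2 + 1×#4: weight 32, value 139
Best: $142.

$142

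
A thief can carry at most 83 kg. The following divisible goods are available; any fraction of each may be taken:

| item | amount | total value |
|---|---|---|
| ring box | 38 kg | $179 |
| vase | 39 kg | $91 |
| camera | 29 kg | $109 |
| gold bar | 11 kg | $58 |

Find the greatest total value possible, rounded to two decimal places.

Take in order of value per unit:
- gold bar (58/11 per unit): all 11 → value 58, running total 58.00
- ring box (179/38 per unit): all 38 → value 179, running total 237.00
- camera (109/29 per unit): all 29 → value 109, running total 346.00
- vase (91/39 per unit): 5 of 39 → value 5×91/39 = 11.6667, running total 357.67
Total 357.67.

357.67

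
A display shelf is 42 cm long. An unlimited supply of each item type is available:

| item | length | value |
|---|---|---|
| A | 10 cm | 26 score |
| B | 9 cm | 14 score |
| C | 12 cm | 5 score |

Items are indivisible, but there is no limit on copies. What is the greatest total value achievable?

104 score

Best value-per-unit is A at 26/10, and filling with it alone uses length 4×10=40. No mix of the others beats 4×26 = 104.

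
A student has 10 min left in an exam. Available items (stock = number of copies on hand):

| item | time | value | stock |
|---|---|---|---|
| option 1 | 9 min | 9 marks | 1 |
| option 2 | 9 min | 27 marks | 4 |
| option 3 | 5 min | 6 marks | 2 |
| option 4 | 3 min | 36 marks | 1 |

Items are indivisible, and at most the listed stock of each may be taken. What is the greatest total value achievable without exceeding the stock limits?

Best selections within time 10 and stock limits:
- 1×option 3 + 1×option 4: time 8, value 42
- 1×option 4: time 3, value 36
- 1×option 2: time 9, value 27
- 2×option 3: time 10, value 12
Best: 42 marks.

42 marks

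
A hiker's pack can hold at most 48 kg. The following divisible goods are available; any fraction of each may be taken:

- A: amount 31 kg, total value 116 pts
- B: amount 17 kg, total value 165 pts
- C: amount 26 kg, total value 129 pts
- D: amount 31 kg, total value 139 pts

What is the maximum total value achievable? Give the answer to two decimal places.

316.42

Take in order of value per unit:
- B (165/17 per unit): all 17 → value 165, running total 165.00
- C (129/26 per unit): all 26 → value 129, running total 294.00
- D (139/31 per unit): 5 of 31 → value 5×139/31 = 22.4194, running total 316.42
Total 316.42.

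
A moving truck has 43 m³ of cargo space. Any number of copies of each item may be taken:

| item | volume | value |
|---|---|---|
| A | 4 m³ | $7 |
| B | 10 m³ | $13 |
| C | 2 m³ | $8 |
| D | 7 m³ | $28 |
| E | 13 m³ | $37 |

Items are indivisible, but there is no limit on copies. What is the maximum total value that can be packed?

Best value-per-unit is C at 8/2; filling with it alone gives 21×8 = 168.
Optimal mix: 18×C + 1×D → volume 43, value 172.

$172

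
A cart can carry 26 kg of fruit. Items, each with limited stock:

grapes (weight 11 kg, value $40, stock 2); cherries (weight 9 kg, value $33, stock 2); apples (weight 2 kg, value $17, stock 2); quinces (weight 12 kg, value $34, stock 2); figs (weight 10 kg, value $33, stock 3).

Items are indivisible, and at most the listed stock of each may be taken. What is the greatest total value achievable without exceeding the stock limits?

Best selections within weight 26 and stock limits:
- 2×grapes + 2×apples: weight 26, value 114
- 1×grapes + 1×cherries + 2×apples: weight 24, value 107
Best: $114.

$114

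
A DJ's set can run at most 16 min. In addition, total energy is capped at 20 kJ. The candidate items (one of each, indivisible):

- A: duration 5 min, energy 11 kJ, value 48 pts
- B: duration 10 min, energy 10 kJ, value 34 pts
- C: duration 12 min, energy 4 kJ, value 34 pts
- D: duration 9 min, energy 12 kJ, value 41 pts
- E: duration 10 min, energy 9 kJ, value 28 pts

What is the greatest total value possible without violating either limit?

76 pts

Feasible sets respecting both limits:
- A+E: duration 15, energy 20, value 76
- A: duration 5, energy 11, value 48
- D: duration 9, energy 12, value 41
Best: 76 pts.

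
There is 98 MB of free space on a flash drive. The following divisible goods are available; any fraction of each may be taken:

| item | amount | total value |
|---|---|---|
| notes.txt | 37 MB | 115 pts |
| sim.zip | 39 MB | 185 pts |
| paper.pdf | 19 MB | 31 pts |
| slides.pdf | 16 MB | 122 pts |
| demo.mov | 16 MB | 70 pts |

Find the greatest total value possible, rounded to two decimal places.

460.92

Take in order of value per unit:
- slides.pdf (122/16 per unit): all 16 → value 122, running total 122.00
- sim.zip (185/39 per unit): all 39 → value 185, running total 307.00
- demo.mov (70/16 per unit): all 16 → value 70, running total 377.00
- notes.txt (115/37 per unit): 27 of 37 → value 27×115/37 = 83.9189, running total 460.92
Total 460.92.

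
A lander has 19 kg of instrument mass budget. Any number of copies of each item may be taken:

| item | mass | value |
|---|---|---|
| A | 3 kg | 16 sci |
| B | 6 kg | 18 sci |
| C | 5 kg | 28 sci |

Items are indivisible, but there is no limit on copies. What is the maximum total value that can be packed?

104 sci

Best value-per-unit is C at 28/5; filling with it alone gives 3×28 = 84.
Optimal mix: 3×A + 2×C → mass 19, value 104.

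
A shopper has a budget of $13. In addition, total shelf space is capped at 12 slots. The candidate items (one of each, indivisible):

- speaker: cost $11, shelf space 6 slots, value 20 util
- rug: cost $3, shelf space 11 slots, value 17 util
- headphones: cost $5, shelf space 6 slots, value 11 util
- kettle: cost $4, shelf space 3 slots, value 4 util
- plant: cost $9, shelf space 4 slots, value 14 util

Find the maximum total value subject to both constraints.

20 util

Feasible sets respecting both limits:
- speaker: cost 11, shelf space 6, value 20
- kettle+plant: cost 13, shelf space 7, value 18
- rug: cost 3, shelf space 11, value 17
- headphones+kettle: cost 9, shelf space 9, value 15
Best: 20 util.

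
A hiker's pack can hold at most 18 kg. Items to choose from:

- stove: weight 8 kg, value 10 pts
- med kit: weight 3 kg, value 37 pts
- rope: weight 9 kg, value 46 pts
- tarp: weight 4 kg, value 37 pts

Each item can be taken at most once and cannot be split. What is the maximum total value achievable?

Check high-value combinations within 18 kg:
- med kit+rope+tarp: weight 3+9+4=16, value 37+46+37=120
- stove+med kit+tarp: weight 8+3+4=15, value 10+37+37=84
- med kit+rope: weight 3+9=12, value 37+46=83
Best: 120 pts.

120 pts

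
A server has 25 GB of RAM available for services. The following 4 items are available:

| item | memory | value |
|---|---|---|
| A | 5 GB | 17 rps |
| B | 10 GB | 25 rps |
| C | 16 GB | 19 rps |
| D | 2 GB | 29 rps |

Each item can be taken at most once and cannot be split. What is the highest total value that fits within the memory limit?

71 rps

Check high-value combinations within 25 GB:
- A+B+D: memory 5+10+2=17, value 17+25+29=71
- A+C+D: memory 5+16+2=23, value 17+19+29=65
- B+D: memory 10+2=12, value 25+29=54
- C+D: memory 16+2=18, value 19+29=48
- A+D: memory 5+2=7, value 17+29=46
Best: 71 rps.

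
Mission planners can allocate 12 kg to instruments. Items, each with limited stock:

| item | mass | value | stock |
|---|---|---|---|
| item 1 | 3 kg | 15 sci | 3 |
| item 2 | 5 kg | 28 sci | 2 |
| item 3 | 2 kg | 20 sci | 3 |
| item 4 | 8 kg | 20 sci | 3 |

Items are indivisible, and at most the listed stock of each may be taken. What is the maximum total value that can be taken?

90 sci

Best selections within mass 12 and stock limits:
- 2×item 1 + 3×item 3: mass 12, value 90
- 1×item 2 + 3×item 3: mass 11, value 88
Best: 90 sci.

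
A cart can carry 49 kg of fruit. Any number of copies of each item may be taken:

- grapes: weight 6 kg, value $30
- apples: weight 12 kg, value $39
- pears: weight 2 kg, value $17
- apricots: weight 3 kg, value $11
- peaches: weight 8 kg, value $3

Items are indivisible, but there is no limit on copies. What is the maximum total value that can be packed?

$408

Best value-per-unit is pears at 17/2, and filling with it alone uses weight 24×2=48. No mix of the others beats 24×17 = 408.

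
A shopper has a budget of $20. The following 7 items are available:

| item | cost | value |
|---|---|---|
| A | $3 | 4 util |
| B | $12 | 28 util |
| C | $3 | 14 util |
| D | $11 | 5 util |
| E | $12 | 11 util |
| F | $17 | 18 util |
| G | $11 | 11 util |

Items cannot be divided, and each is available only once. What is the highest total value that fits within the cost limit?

Check high-value combinations within $20:
- A+B+C: cost 3+12+3=18, value 4+28+14=46
- B+C: cost 12+3=15, value 28+14=42
- A+B: cost 3+12=15, value 4+28=32
- C+F: cost 3+17=20, value 14+18=32
- A+C+G: cost 3+3+11=17, value 4+14+11=29
Best: 46 util.

46 util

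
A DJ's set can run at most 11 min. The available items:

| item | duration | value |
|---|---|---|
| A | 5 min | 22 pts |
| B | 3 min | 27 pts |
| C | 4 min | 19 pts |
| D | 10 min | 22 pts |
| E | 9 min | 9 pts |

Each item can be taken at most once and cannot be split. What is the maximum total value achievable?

49 pts

Check high-value combinations within 11 min:
- A+B: duration 5+3=8, value 22+27=49
- B+C: duration 3+4=7, value 27+19=46
- A+C: duration 5+4=9, value 22+19=41
- B: duration 3, value 27
Best: 49 pts.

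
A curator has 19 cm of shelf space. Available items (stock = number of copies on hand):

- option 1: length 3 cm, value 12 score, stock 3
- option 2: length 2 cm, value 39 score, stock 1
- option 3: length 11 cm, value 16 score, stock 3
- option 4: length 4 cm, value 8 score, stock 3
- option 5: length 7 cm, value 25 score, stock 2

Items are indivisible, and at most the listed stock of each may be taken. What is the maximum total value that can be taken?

101 score

Best selections within length 19 and stock limits:
- 1×option 1 + 1×option 2 + 2×option 5: length 19, value 101
- 3×option 1 + 1×option 2 + 1×option 5: length 18, value 100
Best: 101 score.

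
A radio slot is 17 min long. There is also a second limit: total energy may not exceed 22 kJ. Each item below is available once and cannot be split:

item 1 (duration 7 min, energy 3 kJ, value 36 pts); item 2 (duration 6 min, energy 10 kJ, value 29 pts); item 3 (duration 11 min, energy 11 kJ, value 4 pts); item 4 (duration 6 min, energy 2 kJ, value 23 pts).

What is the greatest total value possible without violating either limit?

65 pts

Feasible sets respecting both limits:
- item 1+item 2: duration 13, energy 13, value 65
- item 1+item 4: duration 13, energy 5, value 59
- item 2+item 4: duration 12, energy 12, value 52
Best: 65 pts.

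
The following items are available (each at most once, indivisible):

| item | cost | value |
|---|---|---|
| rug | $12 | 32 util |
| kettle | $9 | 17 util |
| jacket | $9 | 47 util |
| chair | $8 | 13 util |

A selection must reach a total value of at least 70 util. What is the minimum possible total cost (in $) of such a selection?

Subsets with value ≥ 70, sorted by total cost:
- rug+jacket: cost 21, value 79
- kettle+jacket+chair: cost 26, value 77
- rug+jacket+chair: cost 29, value 92
Minimum cost: 21 $.

21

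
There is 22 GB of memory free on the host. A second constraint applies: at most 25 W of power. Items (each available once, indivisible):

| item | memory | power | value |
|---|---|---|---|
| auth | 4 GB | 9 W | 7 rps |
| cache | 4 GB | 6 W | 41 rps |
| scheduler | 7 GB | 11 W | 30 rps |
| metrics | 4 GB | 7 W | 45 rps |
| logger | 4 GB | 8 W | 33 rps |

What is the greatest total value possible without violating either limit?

119 rps

Feasible sets respecting both limits:
- cache+metrics+logger: memory 12, power 21, value 119
- cache+scheduler+metrics: memory 15, power 24, value 116
- cache+scheduler+logger: memory 15, power 25, value 104
Best: 119 rps.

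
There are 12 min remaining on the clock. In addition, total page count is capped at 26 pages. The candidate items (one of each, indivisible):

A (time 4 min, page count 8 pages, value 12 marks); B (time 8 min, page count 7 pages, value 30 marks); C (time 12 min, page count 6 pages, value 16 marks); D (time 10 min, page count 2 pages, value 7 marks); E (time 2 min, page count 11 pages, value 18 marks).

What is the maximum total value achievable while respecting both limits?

Feasible sets respecting both limits:
- B+E: time 10, page count 18, value 48
- A+B: time 12, page count 15, value 42
- B: time 8, page count 7, value 30
Best: 48 marks.

48 marks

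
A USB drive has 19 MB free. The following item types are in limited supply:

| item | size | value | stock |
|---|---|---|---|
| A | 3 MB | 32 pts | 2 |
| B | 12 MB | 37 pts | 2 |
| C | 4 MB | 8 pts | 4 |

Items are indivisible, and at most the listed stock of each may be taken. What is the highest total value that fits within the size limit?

101 pts

Top feasible selections:
- 2×A + 1×B: size 18, value 101
- 2×A + 3×C: size 18, value 88
- 2×A + 2×C: size 14, value 80
- 1×A + 1×B + 1×C: size 19, value 77
Best: 101 pts.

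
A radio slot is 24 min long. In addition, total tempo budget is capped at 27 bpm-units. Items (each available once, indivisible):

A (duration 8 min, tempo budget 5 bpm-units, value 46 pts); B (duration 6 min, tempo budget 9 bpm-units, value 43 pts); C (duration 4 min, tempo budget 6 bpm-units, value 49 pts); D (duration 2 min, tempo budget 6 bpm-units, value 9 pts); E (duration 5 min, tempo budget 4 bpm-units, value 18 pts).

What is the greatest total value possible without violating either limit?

156 pts

Feasible sets respecting both limits:
- A+B+C+E: duration 23, tempo budget 24, value 156
- A+B+C+D: duration 20, tempo budget 26, value 147
- A+B+C: duration 18, tempo budget 20, value 138
- A+C+D+E: duration 19, tempo budget 21, value 122
Best: 156 pts.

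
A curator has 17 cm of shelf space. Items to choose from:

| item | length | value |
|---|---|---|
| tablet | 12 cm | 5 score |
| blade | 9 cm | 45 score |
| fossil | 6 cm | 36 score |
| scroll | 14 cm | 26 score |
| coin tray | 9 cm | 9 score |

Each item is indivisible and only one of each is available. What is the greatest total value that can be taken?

81 score

Check high-value combinations within 17 cm:
- blade+fossil: length 9+6=15, value 45+36=81
- blade: length 9, value 45
- fossil+coin tray: length 6+9=15, value 36+9=45
- fossil: length 6, value 36
- scroll: length 14, value 26
Best: 81 score.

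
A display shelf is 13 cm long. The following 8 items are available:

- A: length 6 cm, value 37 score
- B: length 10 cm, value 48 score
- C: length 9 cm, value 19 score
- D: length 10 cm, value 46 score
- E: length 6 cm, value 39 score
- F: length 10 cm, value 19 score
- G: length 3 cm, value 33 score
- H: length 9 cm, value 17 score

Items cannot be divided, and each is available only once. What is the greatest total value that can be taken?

This is a 0/1 knapsack; check combinations near the capacity.
- B+G: length 10+3=13, value 48+33=81
- D+G: length 10+3=13, value 46+33=79
- A+E: length 6+6=12, value 37+39=76
- E+G: length 6+3=9, value 39+33=72
Best: 81 score.

81 score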